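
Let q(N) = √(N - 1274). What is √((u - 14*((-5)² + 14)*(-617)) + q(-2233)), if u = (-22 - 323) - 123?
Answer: √(336414 + I*√3507) ≈ 580.01 + 0.051*I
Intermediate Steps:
q(N) = √(-1274 + N)
u = -468 (u = -345 - 123 = -468)
√((u - 14*((-5)² + 14)*(-617)) + q(-2233)) = √((-468 - 14*((-5)² + 14)*(-617)) + √(-1274 - 2233)) = √((-468 - 14*(25 + 14)*(-617)) + √(-3507)) = √((-468 - 14*39*(-617)) + I*√3507) = √((-468 - 546*(-617)) + I*√3507) = √((-468 + 336882) + I*√3507) = √(336414 + I*√3507)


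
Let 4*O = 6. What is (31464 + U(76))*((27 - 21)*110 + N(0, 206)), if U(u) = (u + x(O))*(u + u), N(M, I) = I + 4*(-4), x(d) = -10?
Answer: 35271600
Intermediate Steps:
O = 3/2 (O = (¼)*6 = 3/2 ≈ 1.5000)
N(M, I) = -16 + I (N(M, I) = I - 16 = -16 + I)
U(u) = 2*u*(-10 + u) (U(u) = (u - 10)*(u + u) = (-10 + u)*(2*u) = 2*u*(-10 + u))
(31464 + U(76))*((27 - 21)*110 + N(0, 206)) = (31464 + 2*76*(-10 + 76))*((27 - 21)*110 + (-16 + 206)) = (31464 + 2*76*66)*(6*110 + 190) = (31464 + 10032)*(660 + 190) = 41496*850 = 35271600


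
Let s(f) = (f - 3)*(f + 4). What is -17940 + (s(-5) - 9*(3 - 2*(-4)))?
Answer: -18031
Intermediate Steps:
s(f) = (-3 + f)*(4 + f)
-17940 + (s(-5) - 9*(3 - 2*(-4))) = -17940 + ((-12 - 5 + (-5)²) - 9*(3 - 2*(-4))) = -17940 + ((-12 - 5 + 25) - 9*(3 + 8)) = -17940 + (8 - 9*11) = -17940 + (8 - 99) = -17940 - 91 = -18031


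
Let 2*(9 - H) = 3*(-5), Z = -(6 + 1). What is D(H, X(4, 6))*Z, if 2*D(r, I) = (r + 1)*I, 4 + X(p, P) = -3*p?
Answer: 980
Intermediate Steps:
Z = -7 (Z = -1*7 = -7)
H = 33/2 (H = 9 - 3*(-5)/2 = 9 - 1/2*(-15) = 9 + 15/2 = 33/2 ≈ 16.500)
X(p, P) = -4 - 3*p
D(r, I) = I*(1 + r)/2 (D(r, I) = ((r + 1)*I)/2 = ((1 + r)*I)/2 = (I*(1 + r))/2 = I*(1 + r)/2)
D(H, X(4, 6))*Z = ((-4 - 3*4)*(1 + 33/2)/2)*(-7) = ((1/2)*(-4 - 12)*(35/2))*(-7) = ((1/2)*(-16)*(35/2))*(-7) = -140*(-7) = 980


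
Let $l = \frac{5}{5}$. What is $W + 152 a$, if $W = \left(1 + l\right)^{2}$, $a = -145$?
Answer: $-22036$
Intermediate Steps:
$l = 1$ ($l = 5 \cdot \frac{1}{5} = 1$)
$W = 4$ ($W = \left(1 + 1\right)^{2} = 2^{2} = 4$)
$W + 152 a = 4 + 152 \left(-145\right) = 4 - 22040 = -22036$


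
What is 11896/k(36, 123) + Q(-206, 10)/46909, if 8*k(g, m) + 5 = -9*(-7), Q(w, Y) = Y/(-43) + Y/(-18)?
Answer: 14161141007/8630487 ≈ 1640.8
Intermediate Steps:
Q(w, Y) = -61*Y/774 (Q(w, Y) = Y*(-1/43) + Y*(-1/18) = -Y/43 - Y/18 = -61*Y/774)
k(g, m) = 29/4 (k(g, m) = -5/8 + (-9*(-7))/8 = -5/8 + (⅛)*63 = -5/8 + 63/8 = 29/4)
11896/k(36, 123) + Q(-206, 10)/46909 = 11896/(29/4) - 61/774*10/46909 = 11896*(4/29) - 305/387*1/46909 = 47584/29 - 5/297603 = 14161141007/8630487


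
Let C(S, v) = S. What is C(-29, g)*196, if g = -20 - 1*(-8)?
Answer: -5684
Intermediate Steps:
g = -12 (g = -20 + 8 = -12)
C(-29, g)*196 = -29*196 = -5684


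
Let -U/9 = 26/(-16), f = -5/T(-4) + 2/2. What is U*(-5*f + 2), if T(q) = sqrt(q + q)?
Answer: -351/8 - 2925*I*sqrt(2)/32 ≈ -43.875 - 129.27*I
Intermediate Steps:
T(q) = sqrt(2)*sqrt(q) (T(q) = sqrt(2*q) = sqrt(2)*sqrt(q))
f = 1 + 5*I*sqrt(2)/4 (f = -5*(-I*sqrt(2)/4) + 2/2 = -5*(-I*sqrt(2)/4) + 2*(1/2) = -5*(-I*sqrt(2)/4) + 1 = -(-5)*I*sqrt(2)/4 + 1 = 5*I*sqrt(2)/4 + 1 = 1 + 5*I*sqrt(2)/4 ≈ 1.0 + 1.7678*I)
U = 117/8 (U = -234/(-16) = -234*(-1)/16 = -9*(-13/8) = 117/8 ≈ 14.625)
U*(-5*f + 2) = 117*(-5*(1 + 5*I*sqrt(2)/4) + 2)/8 = 117*((-5 - 25*I*sqrt(2)/4) + 2)/8 = 117*(-3 - 25*I*sqrt(2)/4)/8 = -351/8 - 2925*I*sqrt(2)/32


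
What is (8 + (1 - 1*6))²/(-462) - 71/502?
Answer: -3110/19327 ≈ -0.16091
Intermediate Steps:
(8 + (1 - 1*6))²/(-462) - 71/502 = (8 + (1 - 6))²*(-1/462) - 71*1/502 = (8 - 5)²*(-1/462) - 71/502 = 3²*(-1/462) - 71/502 = 9*(-1/462) - 71/502 = -3/154 - 71/502 = -3110/19327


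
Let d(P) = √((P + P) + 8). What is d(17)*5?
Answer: 5*√42 ≈ 32.404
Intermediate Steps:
d(P) = √(8 + 2*P) (d(P) = √(2*P + 8) = √(8 + 2*P))
d(17)*5 = √(8 + 2*17)*5 = √(8 + 34)*5 = √42*5 = 5*√42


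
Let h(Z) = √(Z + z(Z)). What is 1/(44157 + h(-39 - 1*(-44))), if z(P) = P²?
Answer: 14719/649946873 - √30/1949840619 ≈ 2.2644e-5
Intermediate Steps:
h(Z) = √(Z + Z²)
1/(44157 + h(-39 - 1*(-44))) = 1/(44157 + √((-39 - 1*(-44))*(1 + (-39 - 1*(-44))))) = 1/(44157 + √((-39 + 44)*(1 + (-39 + 44)))) = 1/(44157 + √(5*(1 + 5))) = 1/(44157 + √(5*6)) = 1/(44157 + √30)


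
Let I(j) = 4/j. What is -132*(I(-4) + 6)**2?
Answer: -3300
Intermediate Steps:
-132*(I(-4) + 6)**2 = -132*(4/(-4) + 6)**2 = -132*(4*(-1/4) + 6)**2 = -132*(-1 + 6)**2 = -132*5**2 = -132*25 = -3300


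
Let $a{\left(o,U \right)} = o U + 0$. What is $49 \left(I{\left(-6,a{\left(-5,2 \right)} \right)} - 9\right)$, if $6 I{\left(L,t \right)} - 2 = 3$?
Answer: $- \frac{2401}{6} \approx -400.17$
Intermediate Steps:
$a{\left(o,U \right)} = U o$ ($a{\left(o,U \right)} = U o + 0 = U o$)
$I{\left(L,t \right)} = \frac{5}{6}$ ($I{\left(L,t \right)} = \frac{1}{3} + \frac{1}{6} \cdot 3 = \frac{1}{3} + \frac{1}{2} = \frac{5}{6}$)
$49 \left(I{\left(-6,a{\left(-5,2 \right)} \right)} - 9\right) = 49 \left(\frac{5}{6} - 9\right) = 49 \left(- \frac{49}{6}\right) = - \frac{2401}{6}$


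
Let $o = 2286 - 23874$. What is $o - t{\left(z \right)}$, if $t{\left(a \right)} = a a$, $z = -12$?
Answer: $-21732$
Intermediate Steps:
$t{\left(a \right)} = a^{2}$
$o = -21588$ ($o = 2286 - 23874 = -21588$)
$o - t{\left(z \right)} = -21588 - \left(-12\right)^{2} = -21588 - 144 = -21732$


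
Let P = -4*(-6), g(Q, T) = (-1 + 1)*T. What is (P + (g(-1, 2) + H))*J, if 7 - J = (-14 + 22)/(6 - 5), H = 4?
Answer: -28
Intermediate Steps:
g(Q, T) = 0 (g(Q, T) = 0*T = 0)
P = 24
J = -1 (J = 7 - (-14 + 22)/(6 - 5) = 7 - 8/1 = 7 - 8 = -1)
(P + (g(-1, 2) + H))*J = (24 + (0 + 4))*(-1) = (24 + 4)*(-1) = 28*(-1) = -28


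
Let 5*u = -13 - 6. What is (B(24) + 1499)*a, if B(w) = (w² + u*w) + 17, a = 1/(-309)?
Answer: -10004/1545 ≈ -6.4751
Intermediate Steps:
a = -1/309 ≈ -0.0032362
u = -19/5 (u = (-13 - 6)/5 = (⅕)*(-19) = -19/5 ≈ -3.8000)
B(w) = 17 + w² - 19*w/5 (B(w) = (w² - 19*w/5) + 17 = 17 + w² - 19*w/5)
(B(24) + 1499)*a = ((17 + 24² - 19/5*24) + 1499)*(-1/309) = ((17 + 576 - 456/5) + 1499)*(-1/309) = (2509/5 + 1499)*(-1/309) = (10004/5)*(-1/309) = -10004/1545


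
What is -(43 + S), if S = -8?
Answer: -35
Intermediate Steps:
-(43 + S) = -(43 - 8) = -1*35 = -35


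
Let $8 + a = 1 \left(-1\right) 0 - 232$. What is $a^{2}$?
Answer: $57600$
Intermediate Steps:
$a = -240$ ($a = -8 - \left(232 - 1 \left(-1\right) 0\right) = -8 - 232 = -240$)
$a^{2} = \left(-240\right)^{2} = 57600$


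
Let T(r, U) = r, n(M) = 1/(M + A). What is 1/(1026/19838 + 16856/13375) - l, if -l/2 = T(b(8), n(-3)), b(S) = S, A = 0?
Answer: 2917563249/174056039 ≈ 16.762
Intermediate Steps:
n(M) = 1/M (n(M) = 1/(M + 0) = 1/M)
l = -16 (l = -2*8 = -16)
1/(1026/19838 + 16856/13375) - l = 1/(1026/19838 + 16856/13375) - 1*(-16) = 1/(1026*(1/19838) + 16856*(1/13375)) + 16 = 1/(513/9919 + 16856/13375) + 16 = 1/(174056039/132666625) + 16 = 132666625/174056039 + 16 = 2917563249/174056039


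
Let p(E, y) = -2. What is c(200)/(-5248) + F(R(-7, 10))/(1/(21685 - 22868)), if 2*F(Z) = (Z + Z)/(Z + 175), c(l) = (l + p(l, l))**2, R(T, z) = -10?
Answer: 2780759/43296 ≈ 64.227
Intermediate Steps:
c(l) = (-2 + l)**2 (c(l) = (l - 2)**2 = (-2 + l)**2)
F(Z) = Z/(175 + Z) (F(Z) = ((Z + Z)/(Z + 175))/2 = ((2*Z)/(175 + Z))/2 = (2*Z/(175 + Z))/2 = Z/(175 + Z))
c(200)/(-5248) + F(R(-7, 10))/(1/(21685 - 22868)) = (-2 + 200)**2/(-5248) + (-10/(175 - 10))/(1/(21685 - 22868)) = 198**2*(-1/5248) + (-10/165)/(1/(-1183)) = 39204*(-1/5248) + (-10*1/165)/(-1/1183) = -9801/1312 - 2/33*(-1183) = -9801/1312 + 2366/33 = 2780759/43296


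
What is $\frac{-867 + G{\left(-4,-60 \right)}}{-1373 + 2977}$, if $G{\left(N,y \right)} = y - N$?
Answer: $- \frac{923}{1604} \approx -0.57544$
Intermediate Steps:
$\frac{-867 + G{\left(-4,-60 \right)}}{-1373 + 2977} = \frac{-867 - 56}{-1373 + 2977} = \frac{-867 + \left(-60 + 4\right)}{1604} = \left(-867 - 56\right) \frac{1}{1604} = \left(-923\right) \frac{1}{1604} = - \frac{923}{1604}$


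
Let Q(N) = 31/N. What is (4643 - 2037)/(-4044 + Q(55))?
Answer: -143330/222389 ≈ -0.64450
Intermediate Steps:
(4643 - 2037)/(-4044 + Q(55)) = (4643 - 2037)/(-4044 + 31/55) = 2606/(-4044 + 31*(1/55)) = 2606/(-4044 + 31/55) = 2606/(-222389/55) = 2606*(-55/222389) = -143330/222389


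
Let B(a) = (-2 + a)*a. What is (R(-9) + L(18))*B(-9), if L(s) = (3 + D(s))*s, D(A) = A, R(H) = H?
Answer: 36531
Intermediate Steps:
B(a) = a*(-2 + a)
L(s) = s*(3 + s) (L(s) = (3 + s)*s = s*(3 + s))
(R(-9) + L(18))*B(-9) = (-9 + 18*(3 + 18))*(-9*(-2 - 9)) = (-9 + 18*21)*(-9*(-11)) = (-9 + 378)*99 = 369*99 = 36531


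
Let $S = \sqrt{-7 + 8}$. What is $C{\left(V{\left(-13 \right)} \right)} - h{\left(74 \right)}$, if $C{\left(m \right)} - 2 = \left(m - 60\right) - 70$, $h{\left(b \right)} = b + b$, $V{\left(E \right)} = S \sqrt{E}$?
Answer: $-276 + i \sqrt{13} \approx -276.0 + 3.6056 i$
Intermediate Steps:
$S = 1$ ($S = \sqrt{1} = 1$)
$V{\left(E \right)} = \sqrt{E}$ ($V{\left(E \right)} = 1 \sqrt{E} = \sqrt{E}$)
$h{\left(b \right)} = 2 b$
$C{\left(m \right)} = -128 + m$ ($C{\left(m \right)} = 2 + \left(\left(m - 60\right) - 70\right) = 2 + \left(\left(-60 + m\right) - 70\right) = 2 + \left(-130 + m\right) = -128 + m$)
$C{\left(V{\left(-13 \right)} \right)} - h{\left(74 \right)} = \left(-128 + \sqrt{-13}\right) - 2 \cdot 74 = \left(-128 + i \sqrt{13}\right) - 148 = -276 + i \sqrt{13}$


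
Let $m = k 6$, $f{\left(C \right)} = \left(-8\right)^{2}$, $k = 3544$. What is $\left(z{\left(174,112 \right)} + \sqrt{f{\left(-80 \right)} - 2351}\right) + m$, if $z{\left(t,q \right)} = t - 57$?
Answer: $21381 + i \sqrt{2287} \approx 21381.0 + 47.823 i$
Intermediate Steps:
$z{\left(t,q \right)} = -57 + t$
$f{\left(C \right)} = 64$
$m = 21264$ ($m = 3544 \cdot 6 = 21264$)
$\left(z{\left(174,112 \right)} + \sqrt{f{\left(-80 \right)} - 2351}\right) + m = \left(\left(-57 + 174\right) + \sqrt{64 - 2351}\right) + 21264 = \left(117 + \sqrt{-2287}\right) + 21264 = \left(117 + i \sqrt{2287}\right) + 21264 = 21381 + i \sqrt{2287}$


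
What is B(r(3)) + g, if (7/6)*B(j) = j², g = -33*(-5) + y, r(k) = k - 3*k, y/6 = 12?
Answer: 1875/7 ≈ 267.86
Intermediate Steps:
y = 72 (y = 6*12 = 72)
r(k) = -2*k
g = 237 (g = -33*(-5) + 72 = 165 + 72 = 237)
B(j) = 6*j²/7
B(r(3)) + g = 6*(-2*3)²/7 + 237 = (6/7)*(-6)² + 237 = (6/7)*36 + 237 = 216/7 + 237 = 1875/7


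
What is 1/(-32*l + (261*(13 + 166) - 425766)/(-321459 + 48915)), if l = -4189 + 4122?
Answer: 90848/194904461 ≈ 0.00046612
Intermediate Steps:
l = -67
1/(-32*l + (261*(13 + 166) - 425766)/(-321459 + 48915)) = 1/(-32*(-67) + (261*(13 + 166) - 425766)/(-321459 + 48915)) = 1/(2144 + (261*179 - 425766)/(-272544)) = 1/(2144 + (46719 - 425766)*(-1/272544)) = 1/(2144 - 379047*(-1/272544)) = 1/(2144 + 126349/90848) = 1/(194904461/90848) = 90848/194904461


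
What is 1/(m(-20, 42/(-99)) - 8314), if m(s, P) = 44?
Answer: -1/8270 ≈ -0.00012092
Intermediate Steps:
1/(m(-20, 42/(-99)) - 8314) = 1/(44 - 8314) = 1/(-8270) = -1/8270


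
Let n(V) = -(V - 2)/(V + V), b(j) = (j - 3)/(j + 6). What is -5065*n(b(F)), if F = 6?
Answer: -35455/2 ≈ -17728.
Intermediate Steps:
b(j) = (-3 + j)/(6 + j)
n(V) = -(-2 + V)/(2*V)
-5065*n(b(F)) = -5065*(2 - (-3 + 6)/(6 + 6))/(2*((-3 + 6)/(6 + 6))) = -5065*(2 - 3/12)/(2*(3/12)) = -5065*(2 - 3/12)/(2*((1/12)*3)) = -5065*(2 - 1*¼)/(2*¼) = -5065*4*(2 - ¼)/2 = -5065*4*7/(2*4) = -5065*7/2 = -35455/2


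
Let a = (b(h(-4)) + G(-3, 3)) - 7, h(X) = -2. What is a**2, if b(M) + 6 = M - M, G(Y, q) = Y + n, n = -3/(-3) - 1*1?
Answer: 256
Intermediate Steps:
n = 0 (n = -3*(-1/3) - 1 = 1 - 1 = 0)
G(Y, q) = Y (G(Y, q) = Y + 0 = Y)
b(M) = -6 (b(M) = -6 + (M - M) = -6 + 0 = -6)
a = -16 (a = (-6 - 3) - 7 = -9 - 7 = -16)
a**2 = (-16)**2 = 256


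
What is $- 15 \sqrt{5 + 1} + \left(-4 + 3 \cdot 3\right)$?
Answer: $5 - 15 \sqrt{6} \approx -31.742$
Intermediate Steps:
$- 15 \sqrt{5 + 1} + \left(-4 + 3 \cdot 3\right) = - 15 \sqrt{6} + \left(-4 + 9\right) = - 15 \sqrt{6} + 5 = 5 - 15 \sqrt{6}$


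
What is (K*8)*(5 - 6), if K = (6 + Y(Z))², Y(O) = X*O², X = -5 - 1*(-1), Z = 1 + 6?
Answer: -288800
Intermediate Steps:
Z = 7
X = -4 (X = -5 + 1 = -4)
Y(O) = -4*O²
K = 36100 (K = (6 - 4*7²)² = (6 - 4*49)² = (6 - 196)² = (-190)² = 36100)
(K*8)*(5 - 6) = (36100*8)*(5 - 6) = 288800*(-1) = -288800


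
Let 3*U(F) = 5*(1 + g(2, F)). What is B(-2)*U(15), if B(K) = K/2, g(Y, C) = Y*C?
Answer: -155/3 ≈ -51.667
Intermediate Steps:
g(Y, C) = C*Y
U(F) = 5/3 + 10*F/3 (U(F) = (5*(1 + F*2))/3 = (5*(1 + 2*F))/3 = (5 + 10*F)/3 = 5/3 + 10*F/3)
B(K) = K/2 (B(K) = K*(½) = K/2)
B(-2)*U(15) = ((½)*(-2))*(5/3 + (10/3)*15) = -(5/3 + 50) = -1*155/3 = -155/3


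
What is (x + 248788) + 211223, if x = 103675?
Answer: 563686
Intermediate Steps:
(x + 248788) + 211223 = (103675 + 248788) + 211223 = 352463 + 211223 = 563686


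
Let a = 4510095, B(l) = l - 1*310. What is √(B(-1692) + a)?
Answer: √4508093 ≈ 2123.2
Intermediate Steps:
B(l) = -310 + l (B(l) = l - 310 = -310 + l)
√(B(-1692) + a) = √((-310 - 1692) + 4510095) = √(-2002 + 4510095) = √4508093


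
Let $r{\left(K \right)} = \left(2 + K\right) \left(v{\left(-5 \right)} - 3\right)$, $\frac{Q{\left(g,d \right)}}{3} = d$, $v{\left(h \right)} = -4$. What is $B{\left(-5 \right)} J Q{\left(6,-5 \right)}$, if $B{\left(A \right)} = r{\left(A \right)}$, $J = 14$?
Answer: $-4410$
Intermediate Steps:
$Q{\left(g,d \right)} = 3 d$
$r{\left(K \right)} = -14 - 7 K$ ($r{\left(K \right)} = \left(2 + K\right) \left(-4 - 3\right) = \left(2 + K\right) \left(-7\right) = -14 - 7 K$)
$B{\left(A \right)} = -14 - 7 A$
$B{\left(-5 \right)} J Q{\left(6,-5 \right)} = \left(-14 - -35\right) 14 \cdot 3 \left(-5\right) = \left(-14 + 35\right) 14 \left(-15\right) = 21 \cdot 14 \left(-15\right) = 294 \left(-15\right) = -4410$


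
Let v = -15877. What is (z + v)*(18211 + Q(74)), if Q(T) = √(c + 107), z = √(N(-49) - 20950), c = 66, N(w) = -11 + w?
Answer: -(15877 - I*√21010)*(18211 + √173) ≈ -2.8935e+8 + 2.6416e+6*I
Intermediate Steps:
z = I*√21010 (z = √((-11 - 49) - 20950) = √(-60 - 20950) = √(-21010) = I*√21010 ≈ 144.95*I)
Q(T) = √173 (Q(T) = √(66 + 107) = √173)
(z + v)*(18211 + Q(74)) = (I*√21010 - 15877)*(18211 + √173) = (-15877 + I*√21010)*(18211 + √173)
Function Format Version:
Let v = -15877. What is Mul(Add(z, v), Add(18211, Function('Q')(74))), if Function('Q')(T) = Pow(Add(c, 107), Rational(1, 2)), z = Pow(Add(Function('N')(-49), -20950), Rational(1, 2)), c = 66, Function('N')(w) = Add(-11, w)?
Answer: Mul(-1, Add(15877, Mul(-1, I, Pow(21010, Rational(1, 2)))), Add(18211, Pow(173, Rational(1, 2)))) ≈ Add(-2.8935e+8, Mul(2.6416e+6, I))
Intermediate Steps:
z = Mul(I, Pow(21010, Rational(1, 2))) (z = Pow(Add(Add(-11, -49), -20950), Rational(1, 2)) = Pow(Add(-60, -20950), Rational(1, 2)) = Pow(-21010, Rational(1, 2)) = Mul(I, Pow(21010, Rational(1, 2))) ≈ Mul(144.95, I))
Function('Q')(T) = Pow(173, Rational(1, 2)) (Function('Q')(T) = Pow(Add(66, 107), Rational(1, 2)) = Pow(173, Rational(1, 2)))
Mul(Add(z, v), Add(18211, Function('Q')(74))) = Mul(Add(Mul(I, Pow(21010, Rational(1, 2))), -15877), Add(18211, Pow(173, Rational(1, 2)))) = Mul(Add(-15877, Mul(I, Pow(21010, Rational(1, 2)))), Add(18211, Pow(173, Rational(1, 2))))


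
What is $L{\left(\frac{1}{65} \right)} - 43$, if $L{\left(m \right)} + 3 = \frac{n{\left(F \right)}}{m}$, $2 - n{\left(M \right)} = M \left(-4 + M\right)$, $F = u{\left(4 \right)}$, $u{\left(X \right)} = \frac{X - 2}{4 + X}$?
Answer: $\frac{2319}{16} \approx 144.94$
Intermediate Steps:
$u{\left(X \right)} = \frac{-2 + X}{4 + X}$
$F = \frac{1}{4}$ ($F = \frac{-2 + 4}{4 + 4} = \frac{1}{8} \cdot 2 = \frac{1}{4} \approx 0.25$)
$n{\left(M \right)} = 2 - M \left(-4 + M\right)$
$L{\left(m \right)} = -3 + \frac{47}{16 m}$ ($L{\left(m \right)} = -3 + \frac{2 - \left(\frac{1}{4}\right)^{2} + 4 \cdot \frac{1}{4}}{m} = -3 + \frac{2 - \frac{1}{16} + 1}{m} = -3 + \frac{47}{16 m}$)
$L{\left(\frac{1}{65} \right)} - 43 = \left(-3 + \frac{47}{16 \cdot \frac{1}{65}}\right) - 43 = \left(-3 + \frac{47 \frac{1}{\frac{1}{65}}}{16}\right) - 43 = \left(-3 + \frac{47}{16} \cdot 65\right) - 43 = \left(-3 + \frac{3055}{16}\right) - 43 = \frac{3007}{16} - 43 = \frac{2319}{16}$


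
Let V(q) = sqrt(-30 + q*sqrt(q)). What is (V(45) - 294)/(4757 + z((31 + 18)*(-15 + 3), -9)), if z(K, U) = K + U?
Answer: -147/2080 + sqrt(-30 + 135*sqrt(5))/4160 ≈ -0.066710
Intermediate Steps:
V(q) = sqrt(-30 + q**(3/2))
(V(45) - 294)/(4757 + z((31 + 18)*(-15 + 3), -9)) = (sqrt(-30 + 45**(3/2)) - 294)/(4757 + ((31 + 18)*(-15 + 3) - 9)) = (sqrt(-30 + 135*sqrt(5)) - 294)/(4757 + (49*(-12) - 9)) = (-294 + sqrt(-30 + 135*sqrt(5)))/(4757 + (-588 - 9)) = (-294 + sqrt(-30 + 135*sqrt(5)))/(4757 - 597) = (-294 + sqrt(-30 + 135*sqrt(5)))/4160 = (-294 + sqrt(-30 + 135*sqrt(5)))*(1/4160) = -147/2080 + sqrt(-30 + 135*sqrt(5))/4160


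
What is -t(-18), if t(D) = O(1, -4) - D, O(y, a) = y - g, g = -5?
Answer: -24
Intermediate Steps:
O(y, a) = 5 + y (O(y, a) = y - 1*(-5) = y + 5 = 5 + y)
t(D) = 6 - D (t(D) = (5 + 1) - D = 6 - D)
-t(-18) = -(6 - 1*(-18)) = -(6 + 18) = -1*24 = -24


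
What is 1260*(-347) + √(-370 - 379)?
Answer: -437220 + I*√749 ≈ -4.3722e+5 + 27.368*I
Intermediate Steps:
1260*(-347) + √(-370 - 379) = -437220 + √(-749) = -437220 + I*√749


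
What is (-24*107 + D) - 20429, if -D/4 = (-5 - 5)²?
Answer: -23397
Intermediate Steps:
D = -400 (D = -4*(-5 - 5)² = -4*(-10)² = -4*100 = -400)
(-24*107 + D) - 20429 = (-24*107 - 400) - 20429 = (-2568 - 400) - 20429 = -2968 - 20429 = -23397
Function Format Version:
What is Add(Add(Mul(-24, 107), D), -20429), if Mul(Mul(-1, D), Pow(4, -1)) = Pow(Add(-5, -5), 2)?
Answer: -23397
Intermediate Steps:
D = -400 (D = Mul(-4, Pow(Add(-5, -5), 2)) = Mul(-4, Pow(-10, 2)) = Mul(-4, 100) = -400)
Add(Add(Mul(-24, 107), D), -20429) = Add(Add(Mul(-24, 107), -400), -20429) = Add(Add(-2568, -400), -20429) = Add(-2968, -20429) = -23397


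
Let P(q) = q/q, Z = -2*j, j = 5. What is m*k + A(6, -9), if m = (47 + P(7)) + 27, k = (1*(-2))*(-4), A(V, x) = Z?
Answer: 590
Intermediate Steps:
Z = -10 (Z = -2*5 = -10)
P(q) = 1
A(V, x) = -10
k = 8 (k = -2*(-4) = 8)
m = 75 (m = (47 + 1) + 27 = 48 + 27 = 75)
m*k + A(6, -9) = 75*8 - 10 = 600 - 10 = 590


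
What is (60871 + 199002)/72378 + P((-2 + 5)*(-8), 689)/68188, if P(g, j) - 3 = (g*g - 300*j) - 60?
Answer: 1398625853/2467655532 ≈ 0.56678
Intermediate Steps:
P(g, j) = -57 + g² - 300*j (P(g, j) = 3 + ((g*g - 300*j) - 60) = 3 + ((g² - 300*j) - 60) = 3 + (-60 + g² - 300*j) = -57 + g² - 300*j)
(60871 + 199002)/72378 + P((-2 + 5)*(-8), 689)/68188 = (60871 + 199002)/72378 + (-57 + ((-2 + 5)*(-8))² - 300*689)/68188 = 259873*(1/72378) + (-57 + (3*(-8))² - 206700)*(1/68188) = 259873/72378 + (-57 + (-24)² - 206700)*(1/68188) = 259873/72378 + (-57 + 576 - 206700)*(1/68188) = 259873/72378 - 206181*1/68188 = 259873/72378 - 206181/68188 = 1398625853/2467655532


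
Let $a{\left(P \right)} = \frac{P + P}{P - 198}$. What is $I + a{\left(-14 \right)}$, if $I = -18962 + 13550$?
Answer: $- \frac{286829}{53} \approx -5411.9$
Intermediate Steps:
$I = -5412$
$a{\left(P \right)} = \frac{2 P}{-198 + P}$ ($a{\left(P \right)} = \frac{2 P}{P - 198} = \frac{2 P}{-198 + P}$)
$I + a{\left(-14 \right)} = -5412 + 2 \left(-14\right) \frac{1}{-198 - 14} = -5412 + 2 \left(-14\right) \frac{1}{-212} = -5412 + 2 \left(-14\right) \left(- \frac{1}{212}\right) = -5412 + \frac{7}{53} = - \frac{286829}{53}$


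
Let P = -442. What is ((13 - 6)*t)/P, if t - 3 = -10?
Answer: 49/442 ≈ 0.11086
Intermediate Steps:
t = -7 (t = 3 - 10 = -7)
((13 - 6)*t)/P = ((13 - 6)*(-7))/(-442) = (7*(-7))*(-1/442) = -49*(-1/442) = 49/442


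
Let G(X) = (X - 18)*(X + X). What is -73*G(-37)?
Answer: -297110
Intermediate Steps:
G(X) = 2*X*(-18 + X) (G(X) = (-18 + X)*(2*X) = 2*X*(-18 + X))
-73*G(-37) = -146*(-37)*(-18 - 37) = -146*(-37)*(-55) = -73*4070 = -297110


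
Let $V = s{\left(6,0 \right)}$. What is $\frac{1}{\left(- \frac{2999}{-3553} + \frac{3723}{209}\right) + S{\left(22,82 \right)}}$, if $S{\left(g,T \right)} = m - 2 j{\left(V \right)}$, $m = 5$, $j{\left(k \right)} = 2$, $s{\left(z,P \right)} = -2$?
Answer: $\frac{3553}{69843} \approx 0.050871$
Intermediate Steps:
$V = -2$
$S{\left(g,T \right)} = 1$ ($S{\left(g,T \right)} = 5 - 4 = 1$)
$\frac{1}{\left(- \frac{2999}{-3553} + \frac{3723}{209}\right) + S{\left(22,82 \right)}} = \frac{1}{\left(- \frac{2999}{-3553} + \frac{3723}{209}\right) + 1} = \frac{1}{\left(\left(-2999\right) \left(- \frac{1}{3553}\right) + 3723 \cdot \frac{1}{209}\right) + 1} = \frac{1}{\left(\frac{2999}{3553} + \frac{3723}{209}\right) + 1} = \frac{1}{\frac{66290}{3553} + 1} = \frac{1}{\frac{69843}{3553}} = \frac{3553}{69843}$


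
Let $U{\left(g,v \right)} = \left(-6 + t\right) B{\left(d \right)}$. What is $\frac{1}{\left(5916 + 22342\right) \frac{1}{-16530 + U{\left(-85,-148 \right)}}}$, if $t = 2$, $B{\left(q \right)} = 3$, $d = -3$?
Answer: $- \frac{8271}{14129} \approx -0.58539$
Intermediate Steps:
$U{\left(g,v \right)} = -12$ ($U{\left(g,v \right)} = \left(-6 + 2\right) 3 = \left(-4\right) 3 = -12$)
$\frac{1}{\left(5916 + 22342\right) \frac{1}{-16530 + U{\left(-85,-148 \right)}}} = \frac{1}{\left(5916 + 22342\right) \frac{1}{-16530 - 12}} = \frac{1}{28258 \frac{1}{-16542}} = \frac{1}{28258 \left(- \frac{1}{16542}\right)} = \frac{1}{- \frac{14129}{8271}} = - \frac{8271}{14129}$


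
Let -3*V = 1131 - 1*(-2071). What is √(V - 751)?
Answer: I*√16365/3 ≈ 42.642*I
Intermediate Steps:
V = -3202/3 (V = -(1131 - 1*(-2071))/3 = -(1131 + 2071)/3 = -⅓*3202 = -3202/3 ≈ -1067.3)
√(V - 751) = √(-3202/3 - 751) = √(-5455/3) = I*√16365/3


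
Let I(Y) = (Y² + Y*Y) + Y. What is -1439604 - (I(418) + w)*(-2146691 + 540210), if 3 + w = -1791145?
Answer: -2315393588246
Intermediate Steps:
w = -1791148 (w = -3 - 1791145 = -1791148)
I(Y) = Y + 2*Y² (I(Y) = (Y² + Y²) + Y = 2*Y² + Y = Y + 2*Y²)
-1439604 - (I(418) + w)*(-2146691 + 540210) = -1439604 - (418*(1 + 2*418) - 1791148)*(-2146691 + 540210) = -1439604 - (418*(1 + 836) - 1791148)*(-1606481) = -1439604 - (418*837 - 1791148)*(-1606481) = -1439604 - (349866 - 1791148)*(-1606481) = -1439604 - (-1441282)*(-1606481) = -1439604 - 1*2315392148642 = -1439604 - 2315392148642 = -2315393588246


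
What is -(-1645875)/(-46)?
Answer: -1645875/46 ≈ -35780.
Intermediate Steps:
-(-1645875)/(-46) = -(-1645875)*(-1)/46 = -47025*35/46 = -1645875/46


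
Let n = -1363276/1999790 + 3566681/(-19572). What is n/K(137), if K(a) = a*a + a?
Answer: -3579647517431/369989379035640 ≈ -0.0096750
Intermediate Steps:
n = -3579647517431/19569944940 (n = -1363276*1/1999790 + 3566681*(-1/19572) = -681638/999895 - 3566681/19572 = -3579647517431/19569944940 ≈ -182.92)
K(a) = a + a² (K(a) = a² + a = a + a²)
n/K(137) = -3579647517431*1/(137*(1 + 137))/19569944940 = -3579647517431/(19569944940*(137*138)) = -3579647517431/19569944940/18906 = -3579647517431/19569944940*1/18906 = -3579647517431/369989379035640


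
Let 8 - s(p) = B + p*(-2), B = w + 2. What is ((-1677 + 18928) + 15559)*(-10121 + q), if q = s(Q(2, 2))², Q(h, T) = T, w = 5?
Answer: -331249760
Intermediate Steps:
B = 7 (B = 5 + 2 = 7)
s(p) = 1 + 2*p (s(p) = 8 - (7 + p*(-2)) = 8 - (7 - 2*p) = 8 + (-7 + 2*p) = 1 + 2*p)
q = 25 (q = (1 + 2*2)² = (1 + 4)² = 5² = 25)
((-1677 + 18928) + 15559)*(-10121 + q) = ((-1677 + 18928) + 15559)*(-10121 + 25) = (17251 + 15559)*(-10096) = 32810*(-10096) = -331249760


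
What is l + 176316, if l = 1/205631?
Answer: 36256035397/205631 ≈ 1.7632e+5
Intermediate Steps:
l = 1/205631 ≈ 4.8631e-6
l + 176316 = 1/205631 + 176316 = 36256035397/205631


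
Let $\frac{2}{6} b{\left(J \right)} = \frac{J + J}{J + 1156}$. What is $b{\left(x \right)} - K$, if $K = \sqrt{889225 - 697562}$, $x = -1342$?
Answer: $\frac{1342}{31} - \sqrt{191663} \approx -394.5$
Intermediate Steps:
$b{\left(J \right)} = \frac{6 J}{1156 + J}$ ($b{\left(J \right)} = 3 \frac{J + J}{J + 1156} = 3 \frac{2 J}{1156 + J} = \frac{6 J}{1156 + J}$)
$K = \sqrt{191663} \approx 437.79$
$b{\left(x \right)} - K = 6 \left(-1342\right) \frac{1}{1156 - 1342} - \sqrt{191663} = 6 \left(-1342\right) \frac{1}{-186} - \sqrt{191663} = 6 \left(-1342\right) \left(- \frac{1}{186}\right) - \sqrt{191663} = \frac{1342}{31} - \sqrt{191663}$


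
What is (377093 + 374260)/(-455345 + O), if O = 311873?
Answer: -250451/47824 ≈ -5.2369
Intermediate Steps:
(377093 + 374260)/(-455345 + O) = (377093 + 374260)/(-455345 + 311873) = 751353/(-143472) = 751353*(-1/143472) = -250451/47824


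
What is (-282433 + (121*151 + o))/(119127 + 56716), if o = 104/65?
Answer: -1320802/879215 ≈ -1.5023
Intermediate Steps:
o = 8/5 (o = 104*(1/65) = 8/5 ≈ 1.6000)
(-282433 + (121*151 + o))/(119127 + 56716) = (-282433 + (121*151 + 8/5))/(119127 + 56716) = (-282433 + (18271 + 8/5))/175843 = (-282433 + 91363/5)*(1/175843) = -1320802/5*1/175843 = -1320802/879215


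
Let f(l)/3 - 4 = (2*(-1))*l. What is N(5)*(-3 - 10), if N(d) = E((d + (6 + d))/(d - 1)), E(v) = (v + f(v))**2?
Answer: -832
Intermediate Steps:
f(l) = 12 - 6*l (f(l) = 12 + 3*((2*(-1))*l) = 12 + 3*(-2*l) = 12 - 6*l)
E(v) = (12 - 5*v)**2 (E(v) = (v + (12 - 6*v))**2 = (12 - 5*v)**2)
N(d) = (-12 + 5*(6 + 2*d)/(-1 + d))**2 (N(d) = (-12 + 5*((d + (6 + d))/(d - 1)))**2 = (-12 + 5*((6 + 2*d)/(-1 + d)))**2 = (-12 + 5*(6 + 2*d)/(-1 + d))**2)
N(5)*(-3 - 10) = (4*(-21 + 5)**2/(-1 + 5)**2)*(-3 - 10) = (4*(-16)**2/4**2)*(-13) = (4*(1/16)*256)*(-13) = 64*(-13) = -832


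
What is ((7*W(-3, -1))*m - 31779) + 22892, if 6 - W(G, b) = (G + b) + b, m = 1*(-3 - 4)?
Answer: -9426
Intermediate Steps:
m = -7 (m = 1*(-7) = -7)
W(G, b) = 6 - G - 2*b (W(G, b) = 6 - ((G + b) + b) = 6 - (G + 2*b) = 6 + (-G - 2*b) = 6 - G - 2*b)
((7*W(-3, -1))*m - 31779) + 22892 = ((7*(6 - 1*(-3) - 2*(-1)))*(-7) - 31779) + 22892 = ((7*(6 + 3 + 2))*(-7) - 31779) + 22892 = ((7*11)*(-7) - 31779) + 22892 = (77*(-7) - 31779) + 22892 = (-539 - 31779) + 22892 = -32318 + 22892 = -9426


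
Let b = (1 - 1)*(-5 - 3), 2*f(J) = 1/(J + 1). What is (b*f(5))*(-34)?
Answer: 0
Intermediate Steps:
f(J) = 1/(2*(1 + J)) (f(J) = 1/(2*(J + 1)) = 1/(2*(1 + J)))
b = 0 (b = 0*(-8) = 0)
(b*f(5))*(-34) = (0*(1/(2*(1 + 5))))*(-34) = (0*((½)/6))*(-34) = (0*((½)*(⅙)))*(-34) = (0*(1/12))*(-34) = 0*(-34) = 0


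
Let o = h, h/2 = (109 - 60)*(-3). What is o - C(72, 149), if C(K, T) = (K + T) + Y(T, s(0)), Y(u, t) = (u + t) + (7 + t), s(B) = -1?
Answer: -669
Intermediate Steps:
Y(u, t) = 7 + u + 2*t (Y(u, t) = (t + u) + (7 + t) = 7 + u + 2*t)
h = -294 (h = 2*((109 - 60)*(-3)) = 2*(49*(-3)) = 2*(-147) = -294)
o = -294
C(K, T) = 5 + K + 2*T (C(K, T) = (K + T) + (7 + T + 2*(-1)) = (K + T) + (7 + T - 2) = (K + T) + (5 + T) = 5 + K + 2*T)
o - C(72, 149) = -294 - (5 + 72 + 2*149) = -294 - (5 + 72 + 298) = -294 - 1*375 = -294 - 375 = -669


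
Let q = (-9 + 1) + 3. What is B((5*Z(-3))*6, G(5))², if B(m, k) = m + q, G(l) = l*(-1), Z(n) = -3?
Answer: 9025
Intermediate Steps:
q = -5 (q = -8 + 3 = -5)
G(l) = -l
B(m, k) = -5 + m (B(m, k) = m - 5 = -5 + m)
B((5*Z(-3))*6, G(5))² = (-5 + (5*(-3))*6)² = (-5 - 15*6)² = (-5 - 90)² = (-95)² = 9025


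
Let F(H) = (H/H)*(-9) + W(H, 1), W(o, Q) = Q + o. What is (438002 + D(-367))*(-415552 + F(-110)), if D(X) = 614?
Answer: -182319512720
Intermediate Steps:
F(H) = -8 + H (F(H) = (H/H)*(-9) + (1 + H) = 1*(-9) + (1 + H) = -9 + (1 + H) = -8 + H)
(438002 + D(-367))*(-415552 + F(-110)) = (438002 + 614)*(-415552 + (-8 - 110)) = 438616*(-415552 - 118) = 438616*(-415670) = -182319512720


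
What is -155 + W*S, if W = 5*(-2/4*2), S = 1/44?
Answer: -6825/44 ≈ -155.11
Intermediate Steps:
S = 1/44 (S = 1*(1/44) = 1/44 ≈ 0.022727)
W = -5 (W = 5*(-2*¼*2) = 5*(-½*2) = 5*(-1) = -5)
-155 + W*S = -155 - 5*1/44 = -155 - 5/44 = -6825/44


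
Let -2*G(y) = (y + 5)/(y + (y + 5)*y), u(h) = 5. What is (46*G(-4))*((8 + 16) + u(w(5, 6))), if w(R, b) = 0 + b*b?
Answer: 667/8 ≈ 83.375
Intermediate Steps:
w(R, b) = b² (w(R, b) = 0 + b² = b²)
G(y) = -(5 + y)/(2*(y + y*(5 + y))) (G(y) = -(y + 5)/(2*(y + (y + 5)*y)) = -(5 + y)/(2*(y + (5 + y)*y)) = -(5 + y)/(2*(y + y*(5 + y))))
(46*G(-4))*((8 + 16) + u(w(5, 6))) = (46*((½)*(-5 - 1*(-4))/(-4*(6 - 4))))*((8 + 16) + 5) = (46*((½)*(-¼)*(-5 + 4)/2))*(24 + 5) = (46*((½)*(-¼)*(½)*(-1)))*29 = (46*(1/16))*29 = (23/8)*29 = 667/8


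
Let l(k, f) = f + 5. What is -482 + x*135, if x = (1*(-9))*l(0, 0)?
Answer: -6557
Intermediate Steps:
l(k, f) = 5 + f
x = -45 (x = (1*(-9))*(5 + 0) = -9*5 = -45)
-482 + x*135 = -482 - 45*135 = -482 - 6075 = -6557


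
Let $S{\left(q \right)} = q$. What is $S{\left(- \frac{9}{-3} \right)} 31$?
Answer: $93$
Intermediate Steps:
$S{\left(- \frac{9}{-3} \right)} 31 = - \frac{9}{-3} \cdot 31 = \left(-9\right) \left(- \frac{1}{3}\right) 31 = 3 \cdot 31 = 93$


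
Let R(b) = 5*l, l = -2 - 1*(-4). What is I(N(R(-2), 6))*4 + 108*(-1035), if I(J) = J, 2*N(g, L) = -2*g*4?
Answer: -111940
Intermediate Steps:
l = 2 (l = -2 + 4 = 2)
R(b) = 10 (R(b) = 5*2 = 10)
N(g, L) = -4*g (N(g, L) = (-2*g*4)/2 = (-8*g)/2 = -4*g)
I(N(R(-2), 6))*4 + 108*(-1035) = -4*10*4 + 108*(-1035) = -40*4 - 111780 = -160 - 111780 = -111940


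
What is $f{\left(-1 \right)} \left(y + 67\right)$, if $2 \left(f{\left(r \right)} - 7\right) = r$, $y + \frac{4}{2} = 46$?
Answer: $\frac{1443}{2} \approx 721.5$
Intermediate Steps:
$y = 44$ ($y = -2 + 46 = 44$)
$f{\left(r \right)} = 7 + \frac{r}{2}$
$f{\left(-1 \right)} \left(y + 67\right) = \left(7 + \frac{1}{2} \left(-1\right)\right) \left(44 + 67\right) = \left(7 - \frac{1}{2}\right) 111 = \frac{13}{2} \cdot 111 = \frac{1443}{2}$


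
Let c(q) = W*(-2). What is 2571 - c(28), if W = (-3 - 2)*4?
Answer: 2531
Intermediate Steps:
W = -20 (W = -5*4 = -20)
c(q) = 40 (c(q) = -20*(-2) = 40)
2571 - c(28) = 2571 - 1*40 = 2571 - 40 = 2531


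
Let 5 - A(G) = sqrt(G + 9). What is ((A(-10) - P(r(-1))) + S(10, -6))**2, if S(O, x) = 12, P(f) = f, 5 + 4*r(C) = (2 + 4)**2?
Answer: 1353/16 - 37*I/2 ≈ 84.563 - 18.5*I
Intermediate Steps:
r(C) = 31/4 (r(C) = -5/4 + (2 + 4)**2/4 = -5/4 + (1/4)*6**2 = -5/4 + (1/4)*36 = -5/4 + 9 = 31/4)
A(G) = 5 - sqrt(9 + G) (A(G) = 5 - sqrt(G + 9) = 5 - sqrt(9 + G))
((A(-10) - P(r(-1))) + S(10, -6))**2 = (((5 - sqrt(9 - 10)) - 1*31/4) + 12)**2 = (((5 - sqrt(-1)) - 31/4) + 12)**2 = (((5 - I) - 31/4) + 12)**2 = ((-11/4 - I) + 12)**2 = (37/4 - I)**2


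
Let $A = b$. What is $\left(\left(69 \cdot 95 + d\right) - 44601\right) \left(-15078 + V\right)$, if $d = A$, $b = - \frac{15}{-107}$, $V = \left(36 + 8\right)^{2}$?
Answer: $\frac{53499859794}{107} \approx 5.0 \cdot 10^{8}$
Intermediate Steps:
$V = 1936$ ($V = 44^{2} = 1936$)
$b = \frac{15}{107}$ ($b = \left(-15\right) \left(- \frac{1}{107}\right) = \frac{15}{107} \approx 0.14019$)
$A = \frac{15}{107} \approx 0.14019$
$d = \frac{15}{107} \approx 0.14019$
$\left(\left(69 \cdot 95 + d\right) - 44601\right) \left(-15078 + V\right) = \left(\left(69 \cdot 95 + \frac{15}{107}\right) - 44601\right) \left(-15078 + 1936\right) = \left(\left(6555 + \frac{15}{107}\right) - 44601\right) \left(-13142\right) = \left(\frac{701400}{107} - 44601\right) \left(-13142\right) = \left(- \frac{4070907}{107}\right) \left(-13142\right) = \frac{53499859794}{107}$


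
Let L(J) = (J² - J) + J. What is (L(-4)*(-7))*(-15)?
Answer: 1680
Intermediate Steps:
L(J) = J²
(L(-4)*(-7))*(-15) = ((-4)²*(-7))*(-15) = (16*(-7))*(-15) = -112*(-15) = 1680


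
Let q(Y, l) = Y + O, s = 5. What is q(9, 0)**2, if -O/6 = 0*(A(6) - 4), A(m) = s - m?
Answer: 81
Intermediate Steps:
A(m) = 5 - m
O = 0 (O = -0*((5 - 1*6) - 4) = -0*((5 - 6) - 4) = -0*(-1 - 4) = -0*(-5) = -6*0 = 0)
q(Y, l) = Y (q(Y, l) = Y + 0 = Y)
q(9, 0)**2 = 9**2 = 81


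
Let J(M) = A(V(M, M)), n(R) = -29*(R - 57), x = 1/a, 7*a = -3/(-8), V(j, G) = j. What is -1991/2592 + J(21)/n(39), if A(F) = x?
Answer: -55051/75168 ≈ -0.73237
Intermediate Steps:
a = 3/56 (a = (-3/(-8))/7 = (-3*(-⅛))/7 = (⅐)*(3/8) = 3/56 ≈ 0.053571)
x = 56/3 (x = 1/(3/56) = 56/3 ≈ 18.667)
A(F) = 56/3
n(R) = 1653 - 29*R (n(R) = -29*(-57 + R) = 1653 - 29*R)
J(M) = 56/3
-1991/2592 + J(21)/n(39) = -1991/2592 + 56/(3*(1653 - 29*39)) = -1991*1/2592 + 56/(3*(1653 - 1131)) = -1991/2592 + (56/3)/522 = -1991/2592 + (56/3)*(1/522) = -1991/2592 + 28/783 = -55051/75168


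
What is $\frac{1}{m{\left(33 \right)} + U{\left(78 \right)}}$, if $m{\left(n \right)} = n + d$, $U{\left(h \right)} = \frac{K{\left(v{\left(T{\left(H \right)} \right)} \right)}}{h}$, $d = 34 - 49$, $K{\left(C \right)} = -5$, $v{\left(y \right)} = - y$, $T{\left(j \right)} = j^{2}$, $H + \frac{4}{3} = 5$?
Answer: $\frac{78}{1399} \approx 0.055754$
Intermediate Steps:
$H = \frac{11}{3}$ ($H = - \frac{4}{3} + 5 = \frac{11}{3} \approx 3.6667$)
$d = -15$
$U{\left(h \right)} = - \frac{5}{h}$
$m{\left(n \right)} = -15 + n$ ($m{\left(n \right)} = n - 15 = -15 + n$)
$\frac{1}{m{\left(33 \right)} + U{\left(78 \right)}} = \frac{1}{\left(-15 + 33\right) - \frac{5}{78}} = \frac{1}{18 - \frac{5}{78}} = \frac{1}{\frac{1399}{78}} = \frac{78}{1399}$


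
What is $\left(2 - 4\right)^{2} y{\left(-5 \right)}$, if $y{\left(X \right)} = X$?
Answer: $-20$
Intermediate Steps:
$\left(2 - 4\right)^{2} y{\left(-5 \right)} = \left(2 - 4\right)^{2} \left(-5\right) = \left(-2\right)^{2} \left(-5\right) = 4 \left(-5\right) = -20$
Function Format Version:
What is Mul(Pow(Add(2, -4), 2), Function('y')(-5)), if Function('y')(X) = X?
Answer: -20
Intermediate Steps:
Mul(Pow(Add(2, -4), 2), Function('y')(-5)) = Mul(Pow(Add(2, -4), 2), -5) = Mul(Pow(-2, 2), -5) = Mul(4, -5) = -20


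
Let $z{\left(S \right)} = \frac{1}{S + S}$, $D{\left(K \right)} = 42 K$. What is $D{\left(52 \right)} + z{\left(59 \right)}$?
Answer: $\frac{257713}{118} \approx 2184.0$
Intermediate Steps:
$z{\left(S \right)} = \frac{1}{2 S}$
$D{\left(52 \right)} + z{\left(59 \right)} = 42 \cdot 52 + \frac{1}{2 \cdot 59} = 2184 + \frac{1}{2} \cdot \frac{1}{59} = 2184 + \frac{1}{118} = \frac{257713}{118}$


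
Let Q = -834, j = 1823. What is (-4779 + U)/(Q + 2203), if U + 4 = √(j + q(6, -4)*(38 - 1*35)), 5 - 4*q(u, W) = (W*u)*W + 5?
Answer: -4783/1369 + √1751/1369 ≈ -3.4632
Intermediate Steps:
q(u, W) = -u*W²/4 (q(u, W) = 5/4 - ((W*u)*W + 5)/4 = 5/4 - (u*W² + 5)/4 = 5/4 - (5 + u*W²)/4 = 5/4 + (-5/4 - u*W²/4) = -u*W²/4)
U = -4 + √1751 (U = -4 + √(1823 + (-¼*6*(-4)²)*(38 - 1*35)) = -4 + √(1823 + (-¼*6*16)*(38 - 35)) = -4 + √(1823 - 24*3) = -4 + √(1823 - 72) = -4 + √1751 ≈ 37.845)
(-4779 + U)/(Q + 2203) = (-4779 + (-4 + √1751))/(-834 + 2203) = (-4783 + √1751)/1369 = (-4783 + √1751)*(1/1369) = -4783/1369 + √1751/1369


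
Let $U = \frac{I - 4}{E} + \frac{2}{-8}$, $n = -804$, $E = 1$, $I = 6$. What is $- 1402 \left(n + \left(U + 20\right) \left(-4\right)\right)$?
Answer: $1249182$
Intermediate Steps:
$U = \frac{7}{4}$ ($U = \frac{6 - 4}{1} + \frac{2}{-8} = 2 \cdot 1 + 2 \left(- \frac{1}{8}\right) = 2 - \frac{1}{4} = \frac{7}{4} \approx 1.75$)
$- 1402 \left(n + \left(U + 20\right) \left(-4\right)\right) = - 1402 \left(-804 + \left(\frac{7}{4} + 20\right) \left(-4\right)\right) = - 1402 \left(-804 + \frac{87}{4} \left(-4\right)\right) = - 1402 \left(-804 - 87\right) = \left(-1402\right) \left(-891\right) = 1249182$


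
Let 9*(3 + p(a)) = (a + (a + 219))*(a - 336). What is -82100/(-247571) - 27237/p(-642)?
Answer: 2758095373/28650649117 ≈ 0.096266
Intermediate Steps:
p(a) = -3 + (-336 + a)*(219 + 2*a)/9 (p(a) = -3 + ((a + (a + 219))*(a - 336))/9 = -3 + ((a + (219 + a))*(-336 + a))/9 = -3 + ((219 + 2*a)*(-336 + a))/9 = -3 + ((-336 + a)*(219 + 2*a))/9 = -3 + (-336 + a)*(219 + 2*a)/9)
-82100/(-247571) - 27237/p(-642) = -82100/(-247571) - 27237/(-8179 - 151/3*(-642) + (2/9)*(-642)²) = -82100*(-1/247571) - 27237/(-8179 + 32314 + (2/9)*412164) = 82100/247571 - 27237/(-8179 + 32314 + 91592) = 82100/247571 - 27237/115727 = 2758095373/28650649117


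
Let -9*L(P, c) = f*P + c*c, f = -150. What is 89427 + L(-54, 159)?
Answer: 85718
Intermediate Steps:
L(P, c) = -c²/9 + 50*P/3 (L(P, c) = -(-150*P + c*c)/9 = -(-150*P + c²)/9 = -(c² - 150*P)/9 = -c²/9 + 50*P/3)
89427 + L(-54, 159) = 89427 + (-⅑*159² + (50/3)*(-54)) = 89427 + (-⅑*25281 - 900) = 89427 + (-2809 - 900) = 89427 - 3709 = 85718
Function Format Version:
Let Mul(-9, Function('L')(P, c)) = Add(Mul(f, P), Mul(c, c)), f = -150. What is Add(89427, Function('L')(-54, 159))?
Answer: 85718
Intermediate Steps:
Function('L')(P, c) = Add(Mul(Rational(-1, 9), Pow(c, 2)), Mul(Rational(50, 3), P)) (Function('L')(P, c) = Mul(Rational(-1, 9), Add(Mul(-150, P), Mul(c, c))) = Mul(Rational(-1, 9), Add(Mul(-150, P), Pow(c, 2))) = Mul(Rational(-1, 9), Add(Pow(c, 2), Mul(-150, P))) = Add(Mul(Rational(-1, 9), Pow(c, 2)), Mul(Rational(50, 3), P)))
Add(89427, Function('L')(-54, 159)) = Add(89427, Add(Mul(Rational(-1, 9), Pow(159, 2)), Mul(Rational(50, 3), -54))) = Add(89427, Add(Mul(Rational(-1, 9), 25281), -900)) = Add(89427, Add(-2809, -900)) = Add(89427, -3709) = 85718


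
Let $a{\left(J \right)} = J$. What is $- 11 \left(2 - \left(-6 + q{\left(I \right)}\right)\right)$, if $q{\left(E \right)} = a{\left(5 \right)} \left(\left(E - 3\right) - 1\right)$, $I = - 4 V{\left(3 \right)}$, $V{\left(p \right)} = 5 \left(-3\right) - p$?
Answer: $3652$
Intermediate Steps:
$V{\left(p \right)} = -15 - p$
$I = 72$ ($I = - 4 \left(-15 - 3\right) = \left(-4\right) \left(-18\right) = 72$)
$q{\left(E \right)} = -20 + 5 E$ ($q{\left(E \right)} = 5 \left(\left(E - 3\right) - 1\right) = 5 \left(\left(-3 + E\right) - 1\right) = 5 \left(-4 + E\right) = -20 + 5 E$)
$- 11 \left(2 - \left(-6 + q{\left(I \right)}\right)\right) = - 11 \left(2 + \left(3 \cdot 2 - \left(-20 + 5 \cdot 72\right)\right)\right) = - 11 \left(2 + \left(6 - \left(-20 + 360\right)\right)\right) = - 11 \left(2 + \left(6 - 340\right)\right) = - 11 \left(2 - 334\right) = \left(-11\right) \left(-332\right) = 3652$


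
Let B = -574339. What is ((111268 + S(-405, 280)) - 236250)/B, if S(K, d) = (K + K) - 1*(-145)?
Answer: 125647/574339 ≈ 0.21877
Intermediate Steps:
S(K, d) = 145 + 2*K (S(K, d) = 2*K + 145 = 145 + 2*K)
((111268 + S(-405, 280)) - 236250)/B = ((111268 + (145 + 2*(-405))) - 236250)/(-574339) = ((111268 + (145 - 810)) - 236250)*(-1/574339) = ((111268 - 665) - 236250)*(-1/574339) = (110603 - 236250)*(-1/574339) = -125647*(-1/574339) = 125647/574339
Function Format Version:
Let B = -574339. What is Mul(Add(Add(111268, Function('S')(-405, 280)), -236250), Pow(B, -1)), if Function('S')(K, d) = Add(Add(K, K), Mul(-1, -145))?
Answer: Rational(125647, 574339) ≈ 0.21877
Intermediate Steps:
Function('S')(K, d) = Add(145, Mul(2, K)) (Function('S')(K, d) = Add(Mul(2, K), 145) = Add(145, Mul(2, K)))
Mul(Add(Add(111268, Function('S')(-405, 280)), -236250), Pow(B, -1)) = Mul(Add(Add(111268, Add(145, Mul(2, -405))), -236250), Pow(-574339, -1)) = Mul(Add(Add(111268, Add(145, -810)), -236250), Rational(-1, 574339)) = Mul(Add(Add(111268, -665), -236250), Rational(-1, 574339)) = Mul(Add(110603, -236250), Rational(-1, 574339)) = Mul(-125647, Rational(-1, 574339)) = Rational(125647, 574339)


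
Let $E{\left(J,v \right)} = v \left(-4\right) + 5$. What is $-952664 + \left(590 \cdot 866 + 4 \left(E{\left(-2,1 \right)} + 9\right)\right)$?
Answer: $-441684$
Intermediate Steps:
$E{\left(J,v \right)} = 5 - 4 v$ ($E{\left(J,v \right)} = - 4 v + 5 = 5 - 4 v$)
$-952664 + \left(590 \cdot 866 + 4 \left(E{\left(-2,1 \right)} + 9\right)\right) = -952664 + \left(590 \cdot 866 + 4 \left(\left(5 - 4\right) + 9\right)\right) = -952664 + \left(510940 + 4 \left(\left(5 - 4\right) + 9\right)\right) = -952664 + \left(510940 + 4 \left(1 + 9\right)\right) = -952664 + \left(510940 + 4 \cdot 10\right) = -952664 + \left(510940 + 40\right) = -952664 + 510980 = -441684$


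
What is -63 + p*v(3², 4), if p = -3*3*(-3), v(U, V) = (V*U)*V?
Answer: 3825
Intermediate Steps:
v(U, V) = U*V² (v(U, V) = (U*V)*V = U*V²)
p = 27 (p = -9*(-3) = 27)
-63 + p*v(3², 4) = -63 + 27*(3²*4²) = -63 + 27*(9*16) = -63 + 27*144 = -63 + 3888 = 3825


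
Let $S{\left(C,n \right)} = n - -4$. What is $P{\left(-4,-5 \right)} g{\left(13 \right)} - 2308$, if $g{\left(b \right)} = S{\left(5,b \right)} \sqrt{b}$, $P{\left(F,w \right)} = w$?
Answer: $-2308 - 85 \sqrt{13} \approx -2614.5$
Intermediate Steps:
$S{\left(C,n \right)} = 4 + n$ ($S{\left(C,n \right)} = n + 4 = 4 + n$)
$g{\left(b \right)} = \sqrt{b} \left(4 + b\right)$ ($g{\left(b \right)} = \left(4 + b\right) \sqrt{b} = \sqrt{b} \left(4 + b\right)$)
$P{\left(-4,-5 \right)} g{\left(13 \right)} - 2308 = - 5 \sqrt{13} \left(4 + 13\right) - 2308 = - 5 \sqrt{13} \cdot 17 - 2308 = - 5 \cdot 17 \sqrt{13} - 2308 = - 85 \sqrt{13} - 2308 = -2308 - 85 \sqrt{13}$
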